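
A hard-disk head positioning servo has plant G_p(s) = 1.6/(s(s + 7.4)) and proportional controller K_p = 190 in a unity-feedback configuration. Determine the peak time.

T_p = 0.184 s

Closed-loop characteristic equation: s² + 7.4s + 304 = 0, so ω_n = 17.44 rad/s and ζ = 7.4/(2·17.44) = 0.2122.
Damped frequency ω_d = ω_n√(1−ζ²) = 17.04 rad/s, so peak time T_p = π/ω_d = 0.184 s.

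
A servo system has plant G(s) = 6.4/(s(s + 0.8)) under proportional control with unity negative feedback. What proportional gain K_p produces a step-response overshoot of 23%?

From %OS = 100·exp(−πζ/√(1−ζ²)) = 23%, ζ = −ln(0.23)/√(π²+ln²(0.23)) = 0.4237.
Characteristic equation s² + 0.8s + 6.4K_p = 0 gives ζ = 0.8/(2√(6.4K_p)).
Setting ζ = 0.4237: √(6.4K_p) = 0.8/(2·0.4237) = 0.944, so K_p = 0.8911/6.4 = 0.139.

K_p = 0.139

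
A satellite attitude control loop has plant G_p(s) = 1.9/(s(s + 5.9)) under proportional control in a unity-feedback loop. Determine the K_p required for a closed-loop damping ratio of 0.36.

K_p = 35.3

Closed-loop characteristic equation: s² + 5.9s + K_p·1.9 = 0.
So ω_n = √(1.9K_p) and 2ζω_n = 5.9, giving ζ = 5.9/(2√(1.9K_p)).
Setting ζ = 0.36: √(1.9K_p) = 5.9/(2·0.36) = 8.194, so K_p = 67.15/1.9 = 35.3.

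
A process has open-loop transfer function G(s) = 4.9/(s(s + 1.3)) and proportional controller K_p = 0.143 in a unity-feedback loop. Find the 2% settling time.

Closed-loop characteristic equation: s² + 1.3s + 0.7007 = 0, so ω_n = 0.8371 rad/s and ζ = 1.3/(2·0.8371) = 0.7765.
2% settling time T_s ≈ 4/(ζω_n) = 4/0.65 = 6.15 s.

T_s ≈ 6.15 s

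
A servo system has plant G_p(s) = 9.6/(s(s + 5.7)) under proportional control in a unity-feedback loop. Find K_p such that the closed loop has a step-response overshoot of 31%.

From %OS = 100·exp(−πζ/√(1−ζ²)) = 31%, ζ = −ln(0.31)/√(π²+ln²(0.31)) = 0.3493.
Characteristic equation s² + 5.7s + 9.6K_p = 0 gives ζ = 5.7/(2√(9.6K_p)).
Setting ζ = 0.3493: √(9.6K_p) = 5.7/(2·0.3493) = 8.159, so K_p = 66.57/9.6 = 6.93.

K_p = 6.93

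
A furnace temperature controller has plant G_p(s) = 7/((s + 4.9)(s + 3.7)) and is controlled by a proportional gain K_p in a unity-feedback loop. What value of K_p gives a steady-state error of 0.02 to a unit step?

Steady-state error for a unit step on this type-0 loop is 1/(1 + K_p·G_p(0)).
G_p(0) = 0.3861. Require 1/(1 + K_p·0.3861) = 0.02, so 1 + 0.3861·K_p = 50.
K_p = (50 − 1)/0.3861 = 127.

K_p = 127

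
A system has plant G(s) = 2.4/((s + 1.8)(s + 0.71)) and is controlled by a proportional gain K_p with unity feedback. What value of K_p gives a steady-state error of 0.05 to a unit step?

Steady-state error for a unit step on this type-0 loop is 1/(1 + K_p·G(0)).
G(0) = 1.878. Require 1/(1 + K_p·1.878) = 0.05, so 1 + 1.878·K_p = 20.
K_p = (20 − 1)/1.878 = 10.1.

K_p = 10.1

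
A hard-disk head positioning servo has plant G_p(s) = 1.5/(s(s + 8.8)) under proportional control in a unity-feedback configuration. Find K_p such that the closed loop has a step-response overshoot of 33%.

From %OS = 100·exp(−πζ/√(1−ζ²)) = 33%, ζ = −ln(0.33)/√(π²+ln²(0.33)) = 0.3328.
Characteristic equation s² + 8.8s + 1.5K_p = 0 gives ζ = 8.8/(2√(1.5K_p)).
Setting ζ = 0.3328: √(1.5K_p) = 8.8/(2·0.3328) = 13.22, so K_p = 174.8/1.5 = 117.

K_p = 117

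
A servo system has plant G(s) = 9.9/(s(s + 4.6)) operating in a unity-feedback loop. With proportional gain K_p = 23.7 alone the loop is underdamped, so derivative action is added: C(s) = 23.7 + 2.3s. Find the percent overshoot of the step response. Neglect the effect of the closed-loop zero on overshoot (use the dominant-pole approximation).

0.193%

Forward path: (23.7 + 2.3s)·9.9/(s(s+4.6)). The closed-loop characteristic equation is s² + (4.6 + 9.9·2.3)s + 9.9·23.7 = 0.
That is s² + 27.37s + 234.6 = 0, so ω_n = 15.32 rad/s and ζ = 27.37/(2·15.32) = 0.8934.
%OS = 100·exp(−πζ/√(1−ζ²)) = 0.193%.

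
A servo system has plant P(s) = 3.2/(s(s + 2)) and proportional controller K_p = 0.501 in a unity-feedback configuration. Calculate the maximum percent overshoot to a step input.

The closed-loop denominator s² + 2s + 1.603 gives ω_n = √1.603 = 1.266 and ζ = 2/(2ω_n) = 0.7898.
%OS = 100·exp(−πζ/√(1−ζ²)) = 100·exp(−π·0.7898/√0.3762) = 1.75%.

1.75%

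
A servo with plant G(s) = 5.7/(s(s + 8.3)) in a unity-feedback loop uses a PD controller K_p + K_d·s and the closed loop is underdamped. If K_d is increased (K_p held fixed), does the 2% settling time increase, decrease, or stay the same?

Characteristic equation s² + (8.3 + 5.7K_d)s + 5.7K_p = 0: raising K_d increases ζω_n = (8.3+5.7K_d)/2 while the loop stays underdamped, so T_s ≈ 4/(ζω_n) decreases.

decrease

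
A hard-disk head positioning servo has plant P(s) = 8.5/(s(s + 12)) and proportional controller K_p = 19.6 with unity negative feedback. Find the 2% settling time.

Closed-loop characteristic equation: s² + 12s + 166.6 = 0, so ω_n = 12.91 rad/s and ζ = 12/(2·12.91) = 0.4649.
2% settling time T_s ≈ 4/(ζω_n) = 4/6 = 0.667 s.

T_s ≈ 0.667 s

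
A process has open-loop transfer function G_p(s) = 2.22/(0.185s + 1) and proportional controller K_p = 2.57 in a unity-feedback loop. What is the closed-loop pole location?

s = -36.25

Closed loop: T(s) = K_p·G_p/(1+K_p·G_p) = 5.705/(0.185s + 1 + 5.705), with pole at s = −(1 + 5.705)/0.185 = −36.25.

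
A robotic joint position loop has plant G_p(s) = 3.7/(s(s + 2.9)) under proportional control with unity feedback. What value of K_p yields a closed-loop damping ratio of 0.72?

Closed-loop characteristic equation: s² + 2.9s + K_p·3.7 = 0.
So ω_n = √(3.7K_p) and 2ζω_n = 2.9, giving ζ = 2.9/(2√(3.7K_p)).
Setting ζ = 0.72: √(3.7K_p) = 2.9/(2·0.72) = 2.014, so K_p = 4.056/3.7 = 1.1.

K_p = 1.1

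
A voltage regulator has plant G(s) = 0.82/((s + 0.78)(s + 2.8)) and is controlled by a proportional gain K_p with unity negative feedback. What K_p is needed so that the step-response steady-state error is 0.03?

Steady-state error for a unit step on this type-0 loop is 1/(1 + K_p·G(0)).
G(0) = 0.3755. Require 1/(1 + K_p·0.3755) = 0.03, so 1 + 0.3755·K_p = 33.33.
K_p = (33.33 − 1)/0.3755 = 86.1.

K_p = 86.1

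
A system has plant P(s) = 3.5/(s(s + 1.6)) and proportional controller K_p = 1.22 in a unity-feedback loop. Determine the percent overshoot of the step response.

From 1 + K_pP(s) = 0: s² + 1.6s + 4.27 = 0 ⇒ ω_n = 2.066, ζ = 0.3871.
%OS = 100·exp(−πζ/√(1−ζ²)) = 100·exp(−π·0.3871/√0.8501) = 26.7%.

26.7%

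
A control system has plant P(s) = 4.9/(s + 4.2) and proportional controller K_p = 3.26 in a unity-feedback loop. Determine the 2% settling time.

T_s ≈ 0.198 s

Closed-loop transfer function: T(s) = K_p·P(s)/(1 + K_p·P(s)) = 15.97/(s + 4.2 + 15.97) = 15.97/(s + 20.17).
Time constant τ = 1/20.17 = 0.04957 s, so the 2% settling time is about 4τ = 0.198 s.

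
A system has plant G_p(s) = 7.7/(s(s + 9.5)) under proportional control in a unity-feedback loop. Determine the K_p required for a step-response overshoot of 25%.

K_p = 18

From %OS = 100·exp(−πζ/√(1−ζ²)) = 25%, ζ = −ln(0.25)/√(π²+ln²(0.25)) = 0.4037.
Characteristic equation s² + 9.5s + 7.7K_p = 0 gives ζ = 9.5/(2√(7.7K_p)).
Setting ζ = 0.4037: √(7.7K_p) = 9.5/(2·0.4037) = 11.77, so K_p = 138.4/7.7 = 18.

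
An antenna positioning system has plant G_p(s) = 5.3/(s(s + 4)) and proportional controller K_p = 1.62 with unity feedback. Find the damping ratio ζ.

ζ = 0.683

The closed-loop denominator is s(s+4) + 1.62·5.3 = s² + 4s + 8.586.
Matching s² + 2ζω_n s + ω_n²: ω_n = √8.586 = 2.93 rad/s and 2ζω_n = 4, so ζ = 4/(2·2.93) = 0.683.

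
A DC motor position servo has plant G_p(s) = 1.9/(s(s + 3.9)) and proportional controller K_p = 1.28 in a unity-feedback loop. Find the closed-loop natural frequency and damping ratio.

The closed-loop denominator is s(s+3.9) + 1.28·1.9 = s² + 3.9s + 2.432.
Matching s² + 2ζω_n s + ω_n²: ω_n = √2.432 = 1.559 rad/s and 2ζω_n = 3.9, so ζ = 3.9/(2·1.559) = 1.25.

ω_n = 1.56 rad/s, ζ = 1.25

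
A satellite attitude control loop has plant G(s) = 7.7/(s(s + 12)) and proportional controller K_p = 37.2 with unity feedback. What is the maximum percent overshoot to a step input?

30.4%

The closed-loop denominator s² + 12s + 286.4 gives ω_n = √286.4 = 16.92 and ζ = 12/(2ω_n) = 0.3545.
%OS = 100·exp(−πζ/√(1−ζ²)) = 100·exp(−π·0.3545/√0.8743) = 30.4%.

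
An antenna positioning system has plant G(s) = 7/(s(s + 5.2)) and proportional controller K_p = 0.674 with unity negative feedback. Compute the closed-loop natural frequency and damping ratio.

ω_n = 2.17 rad/s, ζ = 1.2

1 + K_p·G(s) = 0 gives s² + 5.2s + 4.718 = 0.
So ω_n² = 4.718 ⇒ ω_n = 2.172 rad/s, and ζ = 5.2/(2ω_n) = 1.2.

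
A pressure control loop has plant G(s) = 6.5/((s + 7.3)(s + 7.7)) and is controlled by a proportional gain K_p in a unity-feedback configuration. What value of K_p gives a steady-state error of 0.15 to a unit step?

K_p = 49

The loop is type 0, so e_ss(step) = 1/(1 + K_pos) with K_pos = K_p·G(0).
G(0) = 0.1156. Require 1/(1 + K_p·0.1156) = 0.15, so 1 + 0.1156·K_p = 6.667.
K_p = (6.667 − 1)/0.1156 = 49.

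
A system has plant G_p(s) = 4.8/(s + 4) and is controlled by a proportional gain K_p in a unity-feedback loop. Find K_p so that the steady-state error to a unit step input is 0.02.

K_p = 40.8

The loop is type 0, so e_ss(step) = 1/(1 + K_pos) with K_pos = K_p·G_p(0).
G_p(0) = 1.2. Require 1/(1 + K_p·1.2) = 0.02, so 1 + 1.2·K_p = 50.
K_p = (50 − 1)/1.2 = 40.8.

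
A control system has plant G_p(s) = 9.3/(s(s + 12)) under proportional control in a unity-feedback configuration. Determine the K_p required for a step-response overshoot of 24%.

From %OS = 100·exp(−πζ/√(1−ζ²)) = 24%, ζ = −ln(0.24)/√(π²+ln²(0.24)) = 0.4136.
Characteristic equation s² + 12s + 9.3K_p = 0 gives ζ = 12/(2√(9.3K_p)).
Setting ζ = 0.4136: √(9.3K_p) = 12/(2·0.4136) = 14.51, so K_p = 210.5/9.3 = 22.6.

K_p = 22.6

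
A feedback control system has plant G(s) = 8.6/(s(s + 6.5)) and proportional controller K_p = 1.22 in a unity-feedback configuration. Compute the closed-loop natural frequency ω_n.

ω_n = 3.24 rad/s

1 + K_p·G(s) = 0 gives s² + 6.5s + 10.49 = 0.
Matching s² + 2ζω_n s + ω_n²: ω_n = √10.49 = 3.239 rad/s and 2ζω_n = 6.5, so ζ = 6.5/(2·3.239) = 1.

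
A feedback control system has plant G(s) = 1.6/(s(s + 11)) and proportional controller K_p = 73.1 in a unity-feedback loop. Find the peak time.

T_p = 0.337 s

The closed-loop denominator s² + 11s + 117 gives ω_n = √117 = 10.81 and ζ = 11/(2ω_n) = 0.5086.
Damped frequency ω_d = ω_n√(1−ζ²) = 9.312 rad/s, so peak time T_p = π/ω_d = 0.337 s.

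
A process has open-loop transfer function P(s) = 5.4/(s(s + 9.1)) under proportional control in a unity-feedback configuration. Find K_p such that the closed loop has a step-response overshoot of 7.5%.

From %OS = 100·exp(−πζ/√(1−ζ²)) = 7.5%, ζ = −ln(0.075)/√(π²+ln²(0.075)) = 0.6362.
Characteristic equation s² + 9.1s + 5.4K_p = 0 gives ζ = 9.1/(2√(5.4K_p)).
Setting ζ = 0.6362: √(5.4K_p) = 9.1/(2·0.6362) = 7.152, so K_p = 51.16/5.4 = 9.47.

K_p = 9.47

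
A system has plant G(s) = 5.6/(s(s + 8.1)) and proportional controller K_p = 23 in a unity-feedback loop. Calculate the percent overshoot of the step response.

From 1 + K_pG(s) = 0: s² + 8.1s + 128.8 = 0 ⇒ ω_n = 11.35, ζ = 0.3569.
%OS = 100·exp(−πζ/√(1−ζ²)) = 100·exp(−π·0.3569/√0.8727) = 30.1%.

30.1%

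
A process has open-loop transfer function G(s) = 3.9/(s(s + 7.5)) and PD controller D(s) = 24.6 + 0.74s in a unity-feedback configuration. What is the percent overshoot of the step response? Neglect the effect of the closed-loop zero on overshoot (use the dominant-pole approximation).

14%

Forward path: (24.6 + 0.74s)·3.9/(s(s+7.5)). The closed-loop characteristic equation is s² + (7.5 + 3.9·0.74)s + 3.9·24.6 = 0.
That is s² + 10.39s + 95.94 = 0, so ω_n = 9.795 rad/s and ζ = 10.39/(2·9.795) = 0.5302.
%OS = 100·exp(−πζ/√(1−ζ²)) = 14%.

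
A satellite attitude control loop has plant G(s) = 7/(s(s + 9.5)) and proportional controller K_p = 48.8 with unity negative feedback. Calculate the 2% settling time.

From 1 + K_pG(s) = 0: s² + 9.5s + 341.6 = 0 ⇒ ω_n = 18.48, ζ = 0.257.
2% settling time T_s ≈ 4/(ζω_n) = 4/4.75 = 0.842 s.

T_s ≈ 0.842 s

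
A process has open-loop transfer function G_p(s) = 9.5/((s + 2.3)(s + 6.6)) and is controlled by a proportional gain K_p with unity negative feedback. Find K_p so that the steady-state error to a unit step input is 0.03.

The loop is type 0, so e_ss(step) = 1/(1 + K_pos) with K_pos = K_p·G_p(0).
G_p(0) = 0.6258. Require 1/(1 + K_p·0.6258) = 0.03, so 1 + 0.6258·K_p = 33.33.
K_p = (33.33 − 1)/0.6258 = 51.7.

K_p = 51.7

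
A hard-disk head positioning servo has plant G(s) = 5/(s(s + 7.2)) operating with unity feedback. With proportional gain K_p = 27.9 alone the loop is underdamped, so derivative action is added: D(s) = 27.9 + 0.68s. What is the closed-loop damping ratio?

ζ = 0.449

Forward path: (27.9 + 0.68s)·5/(s(s+7.2)). The closed-loop characteristic equation is s² + (7.2 + 5·0.68)s + 5·27.9 = 0.
That is s² + 10.6s + 139.5 = 0, so ω_n = 11.81 rad/s and ζ = 10.6/(2·11.81) = 0.4487.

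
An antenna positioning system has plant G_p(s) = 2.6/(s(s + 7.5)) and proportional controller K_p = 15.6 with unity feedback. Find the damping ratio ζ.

The closed-loop denominator is s(s+7.5) + 15.6·2.6 = s² + 7.5s + 40.56.
So ω_n² = 40.56 ⇒ ω_n = 6.369 rad/s, and ζ = 7.5/(2ω_n) = 0.589.

ζ = 0.589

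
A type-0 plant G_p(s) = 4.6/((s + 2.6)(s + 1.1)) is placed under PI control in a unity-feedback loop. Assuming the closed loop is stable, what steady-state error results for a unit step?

The PI controller's integrator makes the forward path type 1, so e_ss to a step is zero.

0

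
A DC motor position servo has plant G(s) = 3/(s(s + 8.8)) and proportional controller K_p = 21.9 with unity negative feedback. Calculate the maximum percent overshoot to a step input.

The closed-loop denominator s² + 8.8s + 65.7 gives ω_n = √65.7 = 8.106 and ζ = 8.8/(2ω_n) = 0.5428.
%OS = 100·exp(−πζ/√(1−ζ²)) = 100·exp(−π·0.5428/√0.7053) = 13.1%.

13.1%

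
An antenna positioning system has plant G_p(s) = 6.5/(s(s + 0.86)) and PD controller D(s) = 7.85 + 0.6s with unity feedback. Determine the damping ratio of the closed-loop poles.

ζ = 0.333

Forward path: (7.85 + 0.6s)·6.5/(s(s+0.86)). The closed-loop characteristic equation is s² + (0.86 + 6.5·0.6)s + 6.5·7.85 = 0.
That is s² + 4.76s + 51.02 = 0, so ω_n = 7.143 rad/s and ζ = 4.76/(2·7.143) = 0.3332.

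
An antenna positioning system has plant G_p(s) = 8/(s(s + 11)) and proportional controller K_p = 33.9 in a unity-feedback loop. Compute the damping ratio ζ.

With unity feedback the closed-loop characteristic equation is s² + 11s + 33.9·8 = s² + 11s + 271.2 = 0.
Matching s² + 2ζω_n s + ω_n²: ω_n = √271.2 = 16.47 rad/s and 2ζω_n = 11, so ζ = 11/(2·16.47) = 0.334.

ζ = 0.334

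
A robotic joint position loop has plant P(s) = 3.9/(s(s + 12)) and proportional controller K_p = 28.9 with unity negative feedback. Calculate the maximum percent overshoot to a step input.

11.6%

The closed-loop denominator s² + 12s + 112.7 gives ω_n = √112.7 = 10.62 and ζ = 12/(2ω_n) = 0.5652.
%OS = 100·exp(−πζ/√(1−ζ²)) = 100·exp(−π·0.5652/√0.6806) = 11.6%.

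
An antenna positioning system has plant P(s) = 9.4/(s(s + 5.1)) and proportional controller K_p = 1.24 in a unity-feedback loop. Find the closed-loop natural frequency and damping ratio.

The closed-loop denominator is s(s+5.1) + 1.24·9.4 = s² + 5.1s + 11.66.
Matching s² + 2ζω_n s + ω_n²: ω_n = √11.66 = 3.414 rad/s and 2ζω_n = 5.1, so ζ = 5.1/(2·3.414) = 0.747.

ω_n = 3.41 rad/s, ζ = 0.747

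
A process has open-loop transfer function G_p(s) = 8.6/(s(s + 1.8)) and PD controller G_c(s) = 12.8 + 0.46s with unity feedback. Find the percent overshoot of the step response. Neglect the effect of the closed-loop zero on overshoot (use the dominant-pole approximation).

Forward path: (12.8 + 0.46s)·8.6/(s(s+1.8)). The closed-loop characteristic equation is s² + (1.8 + 8.6·0.46)s + 8.6·12.8 = 0.
That is s² + 5.756s + 110.1 = 0, so ω_n = 10.49 rad/s and ζ = 5.756/(2·10.49) = 0.2743.
%OS = 100·exp(−πζ/√(1−ζ²)) = 40.8%.

40.8%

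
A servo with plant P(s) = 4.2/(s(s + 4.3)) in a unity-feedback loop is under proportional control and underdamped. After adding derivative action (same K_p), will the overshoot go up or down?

The derivative term adds K·K_d to the s-coefficient of the characteristic equation, raising 2ζω_n while ω_n is unchanged; ζ increases, so overshoot decreases.

decrease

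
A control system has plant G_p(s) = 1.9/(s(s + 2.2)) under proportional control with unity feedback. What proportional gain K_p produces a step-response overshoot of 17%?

K_p = 2.64

From %OS = 100·exp(−πζ/√(1−ζ²)) = 17%, ζ = −ln(0.17)/√(π²+ln²(0.17)) = 0.4913.
Characteristic equation s² + 2.2s + 1.9K_p = 0 gives ζ = 2.2/(2√(1.9K_p)).
Setting ζ = 0.4913: √(1.9K_p) = 2.2/(2·0.4913) = 2.239, so K_p = 5.013/1.9 = 2.64.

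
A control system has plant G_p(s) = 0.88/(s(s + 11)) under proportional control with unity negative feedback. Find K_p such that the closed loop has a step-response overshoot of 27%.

From %OS = 100·exp(−πζ/√(1−ζ²)) = 27%, ζ = −ln(0.27)/√(π²+ln²(0.27)) = 0.3847.
Characteristic equation s² + 11s + 0.88K_p = 0 gives ζ = 11/(2√(0.88K_p)).
Setting ζ = 0.3847: √(0.88K_p) = 11/(2·0.3847) = 14.3, so K_p = 204.4/0.88 = 232.

K_p = 232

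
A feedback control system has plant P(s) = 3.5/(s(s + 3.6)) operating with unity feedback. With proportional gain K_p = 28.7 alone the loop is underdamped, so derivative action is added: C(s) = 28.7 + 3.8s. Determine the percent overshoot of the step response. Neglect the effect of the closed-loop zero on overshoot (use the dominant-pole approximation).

0.726%

Forward path: (28.7 + 3.8s)·3.5/(s(s+3.6)). The closed-loop characteristic equation is s² + (3.6 + 3.5·3.8)s + 3.5·28.7 = 0.
That is s² + 16.9s + 100.5 = 0, so ω_n = 10.02 rad/s and ζ = 16.9/(2·10.02) = 0.8431.
%OS = 100·exp(−πζ/√(1−ζ²)) = 0.726%.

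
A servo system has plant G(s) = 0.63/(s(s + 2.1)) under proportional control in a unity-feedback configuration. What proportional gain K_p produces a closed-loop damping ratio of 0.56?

Closed-loop characteristic equation: s² + 2.1s + K_p·0.63 = 0.
So ω_n = √(0.63K_p) and 2ζω_n = 2.1, giving ζ = 2.1/(2√(0.63K_p)).
Setting ζ = 0.56: √(0.63K_p) = 2.1/(2·0.56) = 1.875, so K_p = 3.516/0.63 = 5.58.

K_p = 5.58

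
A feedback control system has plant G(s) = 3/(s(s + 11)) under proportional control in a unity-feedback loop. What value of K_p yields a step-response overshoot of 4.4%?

K_p = 20.3

From %OS = 100·exp(−πζ/√(1−ζ²)) = 4.4%, ζ = −ln(0.044)/√(π²+ln²(0.044)) = 0.7051.
Characteristic equation s² + 11s + 3K_p = 0 gives ζ = 11/(2√(3K_p)).
Setting ζ = 0.7051: √(3K_p) = 11/(2·0.7051) = 7.801, so K_p = 60.85/3 = 20.3.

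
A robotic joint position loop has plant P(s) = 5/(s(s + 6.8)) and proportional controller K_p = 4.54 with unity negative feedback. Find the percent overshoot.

4.08%

Closed-loop characteristic equation: s² + 6.8s + 22.7 = 0, so ω_n = 4.764 rad/s and ζ = 6.8/(2·4.764) = 0.7136.
%OS = 100·exp(−πζ/√(1−ζ²)) = 100·exp(−π·0.7136/√0.4907) = 4.08%.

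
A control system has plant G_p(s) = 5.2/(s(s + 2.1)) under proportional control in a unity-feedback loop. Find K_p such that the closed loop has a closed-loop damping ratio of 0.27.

Closed-loop characteristic equation: s² + 2.1s + K_p·5.2 = 0.
So ω_n = √(5.2K_p) and 2ζω_n = 2.1, giving ζ = 2.1/(2√(5.2K_p)).
Setting ζ = 0.27: √(5.2K_p) = 2.1/(2·0.27) = 3.889, so K_p = 15.12/5.2 = 2.91.

K_p = 2.91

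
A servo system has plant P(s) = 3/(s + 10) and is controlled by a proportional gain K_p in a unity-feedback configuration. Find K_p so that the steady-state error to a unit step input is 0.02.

For a type-0 loop with proportional control, e_ss = 1/(1 + K_p·P(0)).
P(0) = 0.3. Require 1/(1 + K_p·0.3) = 0.02, so 1 + 0.3·K_p = 50.
K_p = (50 − 1)/0.3 = 163.

K_p = 163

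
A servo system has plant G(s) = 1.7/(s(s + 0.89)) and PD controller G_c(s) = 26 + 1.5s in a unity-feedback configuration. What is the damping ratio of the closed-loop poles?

Forward path: (26 + 1.5s)·1.7/(s(s+0.89)). The closed-loop characteristic equation is s² + (0.89 + 1.7·1.5)s + 1.7·26 = 0.
That is s² + 3.44s + 44.2 = 0, so ω_n = 6.648 rad/s and ζ = 3.44/(2·6.648) = 0.2587.

ζ = 0.259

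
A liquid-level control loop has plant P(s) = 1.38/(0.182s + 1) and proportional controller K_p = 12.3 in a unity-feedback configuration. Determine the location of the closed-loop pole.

Closed loop: T(s) = K_p·P/(1+K_p·P) = 16.97/(0.182s + 1 + 16.97), with pole at s = −(1 + 16.97)/0.182 = −98.76.

s = -98.76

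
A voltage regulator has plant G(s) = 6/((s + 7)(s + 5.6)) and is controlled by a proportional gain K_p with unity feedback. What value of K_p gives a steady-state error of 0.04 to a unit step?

K_p = 157

For a type-0 loop with proportional control, e_ss = 1/(1 + K_p·G(0)).
G(0) = 0.1531. Require 1/(1 + K_p·0.1531) = 0.04, so 1 + 0.1531·K_p = 25.
K_p = (25 − 1)/0.1531 = 157.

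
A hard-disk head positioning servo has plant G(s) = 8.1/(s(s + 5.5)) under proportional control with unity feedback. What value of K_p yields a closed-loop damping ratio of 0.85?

Closed-loop characteristic equation: s² + 5.5s + K_p·8.1 = 0.
So ω_n = √(8.1K_p) and 2ζω_n = 5.5, giving ζ = 5.5/(2√(8.1K_p)).
Setting ζ = 0.85: √(8.1K_p) = 5.5/(2·0.85) = 3.235, so K_p = 10.47/8.1 = 1.29.

K_p = 1.29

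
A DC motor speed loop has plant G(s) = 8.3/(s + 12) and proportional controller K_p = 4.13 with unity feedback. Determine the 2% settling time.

T_s ≈ 0.0864 s

Closed-loop transfer function: T(s) = K_p·G(s)/(1 + K_p·G(s)) = 34.28/(s + 12 + 34.28) = 34.28/(s + 46.28).
Time constant τ = 1/46.28 = 0.02161 s, so the 2% settling time is about 4τ = 0.0864 s.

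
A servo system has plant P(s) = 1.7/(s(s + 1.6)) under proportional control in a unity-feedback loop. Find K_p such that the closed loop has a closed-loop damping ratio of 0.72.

K_p = 0.726

Closed-loop characteristic equation: s² + 1.6s + K_p·1.7 = 0.
So ω_n = √(1.7K_p) and 2ζω_n = 1.6, giving ζ = 1.6/(2√(1.7K_p)).
Setting ζ = 0.72: √(1.7K_p) = 1.6/(2·0.72) = 1.111, so K_p = 1.235/1.7 = 0.726.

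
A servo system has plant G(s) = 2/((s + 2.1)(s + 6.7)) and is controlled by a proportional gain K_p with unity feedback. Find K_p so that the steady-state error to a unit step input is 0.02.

For a type-0 loop with proportional control, e_ss = 1/(1 + K_p·G(0)).
G(0) = 0.1421. Require 1/(1 + K_p·0.1421) = 0.02, so 1 + 0.1421·K_p = 50.
K_p = (50 − 1)/0.1421 = 345.

K_p = 345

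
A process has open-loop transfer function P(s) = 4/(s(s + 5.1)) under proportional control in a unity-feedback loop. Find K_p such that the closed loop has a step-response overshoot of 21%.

From %OS = 100·exp(−πζ/√(1−ζ²)) = 21%, ζ = −ln(0.21)/√(π²+ln²(0.21)) = 0.4449.
Characteristic equation s² + 5.1s + 4K_p = 0 gives ζ = 5.1/(2√(4K_p)).
Setting ζ = 0.4449: √(4K_p) = 5.1/(2·0.4449) = 5.732, so K_p = 32.85/4 = 8.21.

K_p = 8.21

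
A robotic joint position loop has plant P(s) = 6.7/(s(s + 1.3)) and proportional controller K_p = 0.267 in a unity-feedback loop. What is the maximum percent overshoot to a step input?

17.4%

From 1 + K_pP(s) = 0: s² + 1.3s + 1.789 = 0 ⇒ ω_n = 1.337, ζ = 0.486.
%OS = 100·exp(−πζ/√(1−ζ²)) = 100·exp(−π·0.486/√0.7638) = 17.4%.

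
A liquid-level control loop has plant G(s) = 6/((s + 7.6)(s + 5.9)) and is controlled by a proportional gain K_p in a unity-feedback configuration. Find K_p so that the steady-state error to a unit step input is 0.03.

K_p = 242

The loop is type 0, so e_ss(step) = 1/(1 + K_pos) with K_pos = K_p·G(0).
G(0) = 0.1338. Require 1/(1 + K_p·0.1338) = 0.03, so 1 + 0.1338·K_p = 33.33.
K_p = (33.33 − 1)/0.1338 = 242.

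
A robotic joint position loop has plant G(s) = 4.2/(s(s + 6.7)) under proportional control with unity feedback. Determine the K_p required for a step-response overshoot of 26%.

K_p = 17.2

From %OS = 100·exp(−πζ/√(1−ζ²)) = 26%, ζ = −ln(0.26)/√(π²+ln²(0.26)) = 0.3941.
Characteristic equation s² + 6.7s + 4.2K_p = 0 gives ζ = 6.7/(2√(4.2K_p)).
Setting ζ = 0.3941: √(4.2K_p) = 6.7/(2·0.3941) = 8.501, so K_p = 72.26/4.2 = 17.2.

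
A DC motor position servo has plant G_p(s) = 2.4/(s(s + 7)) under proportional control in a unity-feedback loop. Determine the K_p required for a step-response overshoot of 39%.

K_p = 61.9

From %OS = 100·exp(−πζ/√(1−ζ²)) = 39%, ζ = −ln(0.39)/√(π²+ln²(0.39)) = 0.2871.
Characteristic equation s² + 7s + 2.4K_p = 0 gives ζ = 7/(2√(2.4K_p)).
Setting ζ = 0.2871: √(2.4K_p) = 7/(2·0.2871) = 12.19, so K_p = 148.6/2.4 = 61.9.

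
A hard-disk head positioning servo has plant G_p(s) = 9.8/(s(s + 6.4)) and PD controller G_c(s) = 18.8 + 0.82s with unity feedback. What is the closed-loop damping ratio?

Forward path: (18.8 + 0.82s)·9.8/(s(s+6.4)). The closed-loop characteristic equation is s² + (6.4 + 9.8·0.82)s + 9.8·18.8 = 0.
That is s² + 14.44s + 184.2 = 0, so ω_n = 13.57 rad/s and ζ = 14.44/(2·13.57) = 0.5318.

ζ = 0.532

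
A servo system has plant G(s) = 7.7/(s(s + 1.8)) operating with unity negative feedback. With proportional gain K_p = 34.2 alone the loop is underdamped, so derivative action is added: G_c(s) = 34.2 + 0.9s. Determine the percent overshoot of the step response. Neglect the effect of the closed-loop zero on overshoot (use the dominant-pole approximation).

Forward path: (34.2 + 0.9s)·7.7/(s(s+1.8)). The closed-loop characteristic equation is s² + (1.8 + 7.7·0.9)s + 7.7·34.2 = 0.
That is s² + 8.73s + 263.3 = 0, so ω_n = 16.23 rad/s and ζ = 8.73/(2·16.23) = 0.269.
%OS = 100·exp(−πζ/√(1−ζ²)) = 41.6%.

41.6%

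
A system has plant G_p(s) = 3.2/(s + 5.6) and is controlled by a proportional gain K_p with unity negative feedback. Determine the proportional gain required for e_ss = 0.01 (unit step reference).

K_p = 173

Steady-state error for a unit step on this type-0 loop is 1/(1 + K_p·G_p(0)).
G_p(0) = 0.5714. Require 1/(1 + K_p·0.5714) = 0.01, so 1 + 0.5714·K_p = 100.
K_p = (100 − 1)/0.5714 = 173.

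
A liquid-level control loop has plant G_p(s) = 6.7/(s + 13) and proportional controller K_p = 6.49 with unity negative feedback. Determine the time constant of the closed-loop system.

Closed-loop transfer function: T(s) = K_p·G_p(s)/(1 + K_p·G_p(s)) = 43.48/(s + 13 + 43.48) = 43.48/(s + 56.48).
Time constant τ = 1/56.48 = 0.0177 s.

τ = 0.0177 s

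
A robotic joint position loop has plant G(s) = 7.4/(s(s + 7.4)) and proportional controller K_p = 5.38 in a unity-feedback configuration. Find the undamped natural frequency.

With unity feedback the closed-loop characteristic equation is s² + 7.4s + 5.38·7.4 = s² + 7.4s + 39.81 = 0.
Matching s² + 2ζω_n s + ω_n²: ω_n = √39.81 = 6.31 rad/s and 2ζω_n = 7.4, so ζ = 7.4/(2·6.31) = 0.586.

ω_n = 6.31 rad/s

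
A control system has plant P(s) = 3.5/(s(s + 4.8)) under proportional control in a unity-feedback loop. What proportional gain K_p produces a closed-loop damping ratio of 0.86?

Closed-loop characteristic equation: s² + 4.8s + K_p·3.5 = 0.
So ω_n = √(3.5K_p) and 2ζω_n = 4.8, giving ζ = 4.8/(2√(3.5K_p)).
Setting ζ = 0.86: √(3.5K_p) = 4.8/(2·0.86) = 2.791, so K_p = 7.788/3.5 = 2.23.

K_p = 2.23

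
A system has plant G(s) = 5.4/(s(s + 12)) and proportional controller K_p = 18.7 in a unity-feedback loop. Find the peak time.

T_p = 0.39 s

From 1 + K_pG(s) = 0: s² + 12s + 101 = 0 ⇒ ω_n = 10.05, ζ = 0.5971.
Damped frequency ω_d = ω_n√(1−ζ²) = 8.061 rad/s, so peak time T_p = π/ω_d = 0.39 s.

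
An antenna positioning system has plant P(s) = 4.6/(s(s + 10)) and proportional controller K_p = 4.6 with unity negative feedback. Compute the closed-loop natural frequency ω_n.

1 + K_p·P(s) = 0 gives s² + 10s + 21.16 = 0.
So ω_n² = 21.16 ⇒ ω_n = 4.6 rad/s, and ζ = 10/(2ω_n) = 1.09.

ω_n = 4.6 rad/s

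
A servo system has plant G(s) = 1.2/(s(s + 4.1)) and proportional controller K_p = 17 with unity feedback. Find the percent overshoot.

From 1 + K_pG(s) = 0: s² + 4.1s + 20.4 = 0 ⇒ ω_n = 4.517, ζ = 0.4539.
%OS = 100·exp(−πζ/√(1−ζ²)) = 100·exp(−π·0.4539/√0.794) = 20.2%.

20.2%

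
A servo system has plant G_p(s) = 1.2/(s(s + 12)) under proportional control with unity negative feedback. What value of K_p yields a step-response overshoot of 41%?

K_p = 402

From %OS = 100·exp(−πζ/√(1−ζ²)) = 41%, ζ = −ln(0.41)/√(π²+ln²(0.41)) = 0.273.
Characteristic equation s² + 12s + 1.2K_p = 0 gives ζ = 12/(2√(1.2K_p)).
Setting ζ = 0.273: √(1.2K_p) = 12/(2·0.273) = 21.98, so K_p = 483/1.2 = 402.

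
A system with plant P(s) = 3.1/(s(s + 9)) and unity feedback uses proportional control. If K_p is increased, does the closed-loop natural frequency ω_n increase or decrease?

increase

ω_n = √(3.1·K_p), which grows with K_p.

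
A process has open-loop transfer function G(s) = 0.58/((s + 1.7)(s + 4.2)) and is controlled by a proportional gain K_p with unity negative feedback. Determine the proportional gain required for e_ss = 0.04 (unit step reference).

K_p = 295

For a type-0 loop with proportional control, e_ss = 1/(1 + K_p·G(0)).
G(0) = 0.08123. Require 1/(1 + K_p·0.08123) = 0.04, so 1 + 0.08123·K_p = 25.
K_p = (25 − 1)/0.08123 = 295.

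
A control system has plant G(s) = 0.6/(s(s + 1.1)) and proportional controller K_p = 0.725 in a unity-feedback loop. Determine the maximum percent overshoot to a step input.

0.868%

The closed-loop denominator s² + 1.1s + 0.435 gives ω_n = √0.435 = 0.6595 and ζ = 1.1/(2ω_n) = 0.8339.
%OS = 100·exp(−πζ/√(1−ζ²)) = 100·exp(−π·0.8339/√0.3046) = 0.868%.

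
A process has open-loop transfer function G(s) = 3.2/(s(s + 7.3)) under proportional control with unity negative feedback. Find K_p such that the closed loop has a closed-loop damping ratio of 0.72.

Closed-loop characteristic equation: s² + 7.3s + K_p·3.2 = 0.
So ω_n = √(3.2K_p) and 2ζω_n = 7.3, giving ζ = 7.3/(2√(3.2K_p)).
Setting ζ = 0.72: √(3.2K_p) = 7.3/(2·0.72) = 5.069, so K_p = 25.7/3.2 = 8.03.

K_p = 8.03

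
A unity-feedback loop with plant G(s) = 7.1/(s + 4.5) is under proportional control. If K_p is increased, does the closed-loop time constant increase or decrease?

decrease

The closed-loop bandwidth 4.5+K_p·7.1 grows with K_p, so τ shrinks.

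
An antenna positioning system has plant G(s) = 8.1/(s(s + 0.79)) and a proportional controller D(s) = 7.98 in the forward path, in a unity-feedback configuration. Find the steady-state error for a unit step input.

0

The open loop D(s)G(s) has a pole at the origin (type 1), so the static position error constant is infinite and e_ss = 1/(1+∞) = 0.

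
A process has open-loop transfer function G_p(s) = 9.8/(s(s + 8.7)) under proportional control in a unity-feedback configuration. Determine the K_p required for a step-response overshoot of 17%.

From %OS = 100·exp(−πζ/√(1−ζ²)) = 17%, ζ = −ln(0.17)/√(π²+ln²(0.17)) = 0.4913.
Characteristic equation s² + 8.7s + 9.8K_p = 0 gives ζ = 8.7/(2√(9.8K_p)).
Setting ζ = 0.4913: √(9.8K_p) = 8.7/(2·0.4913) = 8.855, so K_p = 78.4/9.8 = 8.

K_p = 8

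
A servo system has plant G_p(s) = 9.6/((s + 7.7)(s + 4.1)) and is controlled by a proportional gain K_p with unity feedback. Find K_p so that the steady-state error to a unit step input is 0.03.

K_p = 106

For a type-0 loop with proportional control, e_ss = 1/(1 + K_p·G_p(0)).
G_p(0) = 0.3041. Require 1/(1 + K_p·0.3041) = 0.03, so 1 + 0.3041·K_p = 33.33.
K_p = (33.33 − 1)/0.3041 = 106.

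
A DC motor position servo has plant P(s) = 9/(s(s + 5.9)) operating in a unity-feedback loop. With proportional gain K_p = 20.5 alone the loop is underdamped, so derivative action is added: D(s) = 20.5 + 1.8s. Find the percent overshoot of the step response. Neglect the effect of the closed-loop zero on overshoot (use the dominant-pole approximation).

1.23%

Forward path: (20.5 + 1.8s)·9/(s(s+5.9)). The closed-loop characteristic equation is s² + (5.9 + 9·1.8)s + 9·20.5 = 0.
That is s² + 22.1s + 184.5 = 0, so ω_n = 13.58 rad/s and ζ = 22.1/(2·13.58) = 0.8135.
%OS = 100·exp(−πζ/√(1−ζ²)) = 1.23%.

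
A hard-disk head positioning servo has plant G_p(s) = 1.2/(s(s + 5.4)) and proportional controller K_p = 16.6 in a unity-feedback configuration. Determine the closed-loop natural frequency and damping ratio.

ω_n = 4.46 rad/s, ζ = 0.605

The closed-loop denominator is s(s+5.4) + 16.6·1.2 = s² + 5.4s + 19.92.
Matching s² + 2ζω_n s + ω_n²: ω_n = √19.92 = 4.463 rad/s and 2ζω_n = 5.4, so ζ = 5.4/(2·4.463) = 0.605.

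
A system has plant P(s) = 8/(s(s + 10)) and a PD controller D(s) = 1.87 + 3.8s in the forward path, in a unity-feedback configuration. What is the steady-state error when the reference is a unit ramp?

0.668

The loop has one pole at the origin (type 1). Velocity error constant K_v = lim_{s→0} s·D(s)P(s) = 1.87·8/10 = 1.496.
Steady-state error to a unit ramp: e_ss = 1/K_v = 0.668.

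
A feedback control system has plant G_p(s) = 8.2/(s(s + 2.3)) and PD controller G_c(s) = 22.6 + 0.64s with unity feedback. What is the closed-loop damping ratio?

ζ = 0.277

Forward path: (22.6 + 0.64s)·8.2/(s(s+2.3)). The closed-loop characteristic equation is s² + (2.3 + 8.2·0.64)s + 8.2·22.6 = 0.
That is s² + 7.548s + 185.3 = 0, so ω_n = 13.61 rad/s and ζ = 7.548/(2·13.61) = 0.2772.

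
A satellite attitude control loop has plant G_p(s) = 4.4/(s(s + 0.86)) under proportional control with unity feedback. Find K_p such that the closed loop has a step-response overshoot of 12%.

K_p = 0.134

From %OS = 100·exp(−πζ/√(1−ζ²)) = 12%, ζ = −ln(0.12)/√(π²+ln²(0.12)) = 0.5594.
Characteristic equation s² + 0.86s + 4.4K_p = 0 gives ζ = 0.86/(2√(4.4K_p)).
Setting ζ = 0.5594: √(4.4K_p) = 0.86/(2·0.5594) = 0.7687, so K_p = 0.5908/4.4 = 0.134.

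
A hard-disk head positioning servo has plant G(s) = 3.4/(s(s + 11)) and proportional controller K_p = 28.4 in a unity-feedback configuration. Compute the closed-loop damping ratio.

With unity feedback the closed-loop characteristic equation is s² + 11s + 28.4·3.4 = s² + 11s + 96.56 = 0.
So ω_n² = 96.56 ⇒ ω_n = 9.826 rad/s, and ζ = 11/(2ω_n) = 0.56.

ζ = 0.56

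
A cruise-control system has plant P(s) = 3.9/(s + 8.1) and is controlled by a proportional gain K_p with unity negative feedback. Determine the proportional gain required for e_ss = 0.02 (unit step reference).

K_p = 102

Steady-state error for a unit step on this type-0 loop is 1/(1 + K_p·P(0)).
P(0) = 0.4815. Require 1/(1 + K_p·0.4815) = 0.02, so 1 + 0.4815·K_p = 50.
K_p = (50 − 1)/0.4815 = 102.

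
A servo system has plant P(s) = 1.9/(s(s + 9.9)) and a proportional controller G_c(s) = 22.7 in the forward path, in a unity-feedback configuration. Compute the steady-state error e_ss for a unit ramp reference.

The loop has one pole at the origin (type 1). Velocity error constant K_v = lim_{s→0} s·G_c(s)P(s) = 22.7·1.9/9.9 = 4.357.
Steady-state error to a unit ramp: e_ss = 1/K_v = 0.23.

0.23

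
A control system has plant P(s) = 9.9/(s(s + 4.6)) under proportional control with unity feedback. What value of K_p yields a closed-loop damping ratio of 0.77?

K_p = 0.901

Closed-loop characteristic equation: s² + 4.6s + K_p·9.9 = 0.
So ω_n = √(9.9K_p) and 2ζω_n = 4.6, giving ζ = 4.6/(2√(9.9K_p)).
Setting ζ = 0.77: √(9.9K_p) = 4.6/(2·0.77) = 2.987, so K_p = 8.922/9.9 = 0.901.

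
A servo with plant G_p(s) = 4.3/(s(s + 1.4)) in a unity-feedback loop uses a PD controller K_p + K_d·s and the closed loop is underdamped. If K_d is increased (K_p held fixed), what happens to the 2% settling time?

Characteristic equation s² + (1.4 + 4.3K_d)s + 4.3K_p = 0: raising K_d increases ζω_n = (1.4+4.3K_d)/2 while the loop stays underdamped, so T_s ≈ 4/(ζω_n) decreases.

decrease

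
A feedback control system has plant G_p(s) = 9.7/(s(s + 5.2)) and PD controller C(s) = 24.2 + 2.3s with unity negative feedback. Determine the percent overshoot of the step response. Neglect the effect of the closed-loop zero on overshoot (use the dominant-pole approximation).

Forward path: (24.2 + 2.3s)·9.7/(s(s+5.2)). The closed-loop characteristic equation is s² + (5.2 + 9.7·2.3)s + 9.7·24.2 = 0.
That is s² + 27.51s + 234.7 = 0, so ω_n = 15.32 rad/s and ζ = 27.51/(2·15.32) = 0.8978.
%OS = 100·exp(−πζ/√(1−ζ²)) = 0.166%.

0.166%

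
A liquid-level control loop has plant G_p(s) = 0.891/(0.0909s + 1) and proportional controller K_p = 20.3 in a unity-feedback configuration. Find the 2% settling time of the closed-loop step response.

Closed loop: T(s) = K_p·G_p/(1+K_p·G_p) = 18.09/(0.0909s + 1 + 18.09), with pole at s = −(1 + 18.09)/0.0909 = −210.
τ = 1/210 = 0.004762 s, so 2% settling time ≈ 4τ = 0.019 s.

T_s ≈ 0.019 s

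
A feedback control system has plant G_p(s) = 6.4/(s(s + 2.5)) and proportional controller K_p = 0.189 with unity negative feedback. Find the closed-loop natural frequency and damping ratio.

ω_n = 1.1 rad/s, ζ = 1.14

With unity feedback the closed-loop characteristic equation is s² + 2.5s + 0.189·6.4 = s² + 2.5s + 1.21 = 0.
So ω_n² = 1.21 ⇒ ω_n = 1.1 rad/s, and ζ = 2.5/(2ω_n) = 1.14.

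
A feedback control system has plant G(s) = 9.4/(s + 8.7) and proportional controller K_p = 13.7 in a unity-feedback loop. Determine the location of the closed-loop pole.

Closed-loop transfer function: T(s) = K_p·G(s)/(1 + K_p·G(s)) = 128.8/(s + 8.7 + 128.8) = 128.8/(s + 137.5).
The closed-loop pole is at s = −137.5.

s = -137.5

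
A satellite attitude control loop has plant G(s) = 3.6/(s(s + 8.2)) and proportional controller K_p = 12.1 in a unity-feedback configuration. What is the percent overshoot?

8.29%

From 1 + K_pG(s) = 0: s² + 8.2s + 43.56 = 0 ⇒ ω_n = 6.6, ζ = 0.6212.
%OS = 100·exp(−πζ/√(1−ζ²)) = 100·exp(−π·0.6212/√0.6141) = 8.29%.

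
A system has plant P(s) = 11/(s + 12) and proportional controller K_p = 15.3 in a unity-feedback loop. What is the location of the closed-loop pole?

Closed-loop transfer function: T(s) = K_p·P(s)/(1 + K_p·P(s)) = 168.3/(s + 12 + 168.3) = 168.3/(s + 180.3).
The closed-loop pole is at s = −180.3.

s = -180.3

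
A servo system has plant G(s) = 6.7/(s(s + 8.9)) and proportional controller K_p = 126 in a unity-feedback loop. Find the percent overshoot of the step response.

From 1 + K_pG(s) = 0: s² + 8.9s + 844.2 = 0 ⇒ ω_n = 29.06, ζ = 0.1532.
%OS = 100·exp(−πζ/√(1−ζ²)) = 100·exp(−π·0.1532/√0.9765) = 61.5%.

61.5%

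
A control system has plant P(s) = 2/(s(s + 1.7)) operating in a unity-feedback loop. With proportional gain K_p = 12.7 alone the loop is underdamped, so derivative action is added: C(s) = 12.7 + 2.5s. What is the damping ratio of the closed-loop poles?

ζ = 0.665

Forward path: (12.7 + 2.5s)·2/(s(s+1.7)). The closed-loop characteristic equation is s² + (1.7 + 2·2.5)s + 2·12.7 = 0.
That is s² + 6.7s + 25.4 = 0, so ω_n = 5.04 rad/s and ζ = 6.7/(2·5.04) = 0.6647.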